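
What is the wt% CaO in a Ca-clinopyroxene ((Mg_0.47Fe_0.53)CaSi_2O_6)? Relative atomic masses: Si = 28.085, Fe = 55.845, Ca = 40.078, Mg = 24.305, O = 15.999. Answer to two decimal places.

24.04 wt%

M((Mg_0.47Fe_0.53)CaSi_2O_6) = 233.263 g/mol; M(CaO) = 56.077 g/mol.
Moles CaO per formula unit = 1 Ca ÷ 1 = 1.0000.
CaO fraction = (1.0000 × 56.077) / 233.263 = 56.077/233.263 = 0.2404.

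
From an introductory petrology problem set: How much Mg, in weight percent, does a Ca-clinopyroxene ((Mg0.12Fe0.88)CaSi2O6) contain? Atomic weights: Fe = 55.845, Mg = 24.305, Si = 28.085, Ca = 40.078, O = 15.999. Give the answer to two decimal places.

Molar mass of (Mg0.12Fe0.88)CaSi2O6: 0.12*24.305 + 0.88*55.845 + 1*40.078 + 2*28.085 + 6*15.999 = 244.302 g/mol.
Mass of Mg per formula unit: 0.12 × 24.305 = 2.917 g.
Weight fraction Mg = 2.917 / 244.302 = 0.0119.

1.19 weight percent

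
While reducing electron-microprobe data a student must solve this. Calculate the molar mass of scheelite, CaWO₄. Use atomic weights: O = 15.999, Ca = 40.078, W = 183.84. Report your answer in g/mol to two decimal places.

287.91 g/mol

M = 1·40.078 + 1·183.84 + 4·15.999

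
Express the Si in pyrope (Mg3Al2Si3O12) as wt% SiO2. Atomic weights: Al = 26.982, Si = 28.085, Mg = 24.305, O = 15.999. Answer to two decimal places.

44.71 wt%

Molar mass of Mg3Al2Si3O12 = 3×24.305 + 2×26.982 + 3×28.085 + 12×15.999 = 403.122 g/mol.
Each formula unit contains 3 Si, equivalent to 3/1 = 3.0000 mol SiO2.
M(SiO2) = 1×28.085 + 2×15.999 = 60.083 g/mol.
Mass of SiO2 per formula unit = 3.0000 × 60.083 = 180.249 g.
SiO2 wt% = 180.249 / 403.122 × 100 = 44.71%.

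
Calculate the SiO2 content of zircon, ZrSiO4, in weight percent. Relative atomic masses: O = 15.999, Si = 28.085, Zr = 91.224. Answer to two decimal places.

32.78 wt%

Molar mass of ZrSiO4 = 1*91.224 + 1*28.085 + 4*15.999 = 183.305 g/mol.
Each formula unit contains 1 Si, equivalent to 1/1 = 1.0000 mol SiO2.
M(SiO2) = 1×28.085 + 2×15.999 = 60.083 g/mol.
Mass of SiO2 per formula unit = 1.0000 × 60.083 = 60.083 g.
SiO2 wt% = 60.083 / 183.305 × 100 = 32.78%.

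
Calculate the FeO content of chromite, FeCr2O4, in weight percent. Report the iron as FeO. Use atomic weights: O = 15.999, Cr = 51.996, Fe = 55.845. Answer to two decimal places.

Formula mass = 223.833 g/mol.
1 Fe → 1.0000 mol FeO per formula unit; M(FeO) = 71.844, so FeO mass = 71.844 g.
71.844/223.833 × 100 = 32.10 wt%.

32.10 wt%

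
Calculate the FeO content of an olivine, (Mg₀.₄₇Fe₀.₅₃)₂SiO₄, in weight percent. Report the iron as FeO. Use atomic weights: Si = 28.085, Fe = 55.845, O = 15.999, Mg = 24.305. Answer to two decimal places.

M((Mg₀.₄₇Fe₀.₅₃)₂SiO₄) = 174.123 g/mol; M(FeO) = 71.844 g/mol.
Moles FeO per formula unit = 1.06 Fe ÷ 1 = 1.0600.
FeO fraction = (1.0600 × 71.844) / 174.123 = 76.155/174.123 = 0.4374.

43.74 wt%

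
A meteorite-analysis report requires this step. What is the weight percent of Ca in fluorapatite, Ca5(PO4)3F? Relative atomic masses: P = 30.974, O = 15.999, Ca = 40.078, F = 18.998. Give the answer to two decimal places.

39.74 wt%

Molar mass of Ca5(PO4)3F: 5*40.078 + 3*30.974 + 12*15.999 + 1*18.998 = 504.298 g/mol.
Mass of Ca per formula unit: 5 × 40.078 = 200.390 g.
Weight fraction Ca = 200.390 / 504.298 = 0.3974.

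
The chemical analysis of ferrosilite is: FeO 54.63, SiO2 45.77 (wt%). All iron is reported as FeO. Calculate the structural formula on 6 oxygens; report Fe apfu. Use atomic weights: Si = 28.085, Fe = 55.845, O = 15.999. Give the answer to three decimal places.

1.998 Fe apfu

FeO (M=71.844): mol = 0.76040; Fe = 0.76040, O = 0.76040.
SiO2 (M=60.083): mol = 0.76178; Si = 0.76178, O = 1.52356.
ΣO = 2.28396; factor = 6/ΣO = 2.62702.
Fe apfu = 0.76040 × 2.62702 = 1.998.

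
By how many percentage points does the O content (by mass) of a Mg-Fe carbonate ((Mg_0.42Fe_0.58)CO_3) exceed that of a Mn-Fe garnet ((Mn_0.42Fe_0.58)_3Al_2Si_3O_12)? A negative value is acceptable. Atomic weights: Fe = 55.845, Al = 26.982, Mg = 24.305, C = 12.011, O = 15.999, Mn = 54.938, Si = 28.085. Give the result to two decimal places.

8.12 percentage points

O in (Mg_0.42Fe_0.58)CO_3: molar mass 102.606 g/mol; 3×15.999 = 47.997 g → 46.78 wt%.
O in (Mn_0.42Fe_0.58)_3Al_2Si_3O_12: molar mass 496.599 g/mol; 12×15.999 = 191.988 g → 38.66 wt%.
Difference = 46.78 − 38.66 = 8.12 percentage points.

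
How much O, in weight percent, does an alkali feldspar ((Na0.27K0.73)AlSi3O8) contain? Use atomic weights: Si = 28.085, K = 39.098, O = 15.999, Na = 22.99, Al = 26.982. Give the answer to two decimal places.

46.72 weight percent

M((Na0.27K0.73)AlSi3O8) = 273.978 g/mol.
O contributes 8 × 15.999 = 127.992 g per mole.
127.992/273.978 = 0.4672 → 46.72%.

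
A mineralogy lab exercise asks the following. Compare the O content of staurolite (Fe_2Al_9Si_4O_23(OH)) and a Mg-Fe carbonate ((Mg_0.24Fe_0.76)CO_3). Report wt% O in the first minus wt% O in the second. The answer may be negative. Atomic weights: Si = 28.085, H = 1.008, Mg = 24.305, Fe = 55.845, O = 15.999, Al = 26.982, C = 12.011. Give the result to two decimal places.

0.75 percentage points

O in Fe_2Al_9Si_4O_23(OH): molar mass 851.852 g/mol; 24×15.999 = 383.976 g → 45.08 wt%.
O in (Mg_0.24Fe_0.76)CO_3: molar mass 108.283 g/mol; 3×15.999 = 47.997 g → 44.33 wt%.
Difference = 45.08 − 44.33 = 0.75 percentage points.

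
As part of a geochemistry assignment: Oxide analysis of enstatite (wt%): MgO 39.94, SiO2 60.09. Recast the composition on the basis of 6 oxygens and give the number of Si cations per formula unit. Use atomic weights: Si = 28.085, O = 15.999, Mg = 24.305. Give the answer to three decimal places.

2.006 Si apfu

39.94 wt% MgO ÷ 40.304 g/mol = 0.99097 mol, giving 0.99097 Mg and 0.99097 O.
60.09 wt% SiO2 ÷ 60.083 g/mol = 1.00012 mol, giving 1.00012 Si and 2.00024 O.
Oxygen sums to 2.99121; scaling by 6/2.99121 = 2.00588 puts the formula on 6 O.
Si: 1.00012 × 2.00588 = 2.006 atoms per formula unit.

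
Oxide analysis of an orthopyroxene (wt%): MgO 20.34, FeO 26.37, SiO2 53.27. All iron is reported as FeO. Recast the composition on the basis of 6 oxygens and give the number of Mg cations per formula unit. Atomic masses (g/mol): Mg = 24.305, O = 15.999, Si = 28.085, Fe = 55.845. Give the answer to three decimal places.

1.145 Mg apfu

20.34 wt% MgO ÷ 40.304 g/mol = 0.50466 mol, giving 0.50466 Mg and 0.50466 O.
26.37 wt% FeO ÷ 71.844 g/mol = 0.36705 mol, giving 0.36705 Fe and 0.36705 O.
53.27 wt% SiO2 ÷ 60.083 g/mol = 0.88661 mol, giving 0.88661 Si and 1.77322 O.
Oxygen sums to 2.64493; scaling by 6/2.64493 = 2.26849 puts the formula on 6 O.
Mg: 0.50466 × 2.26849 = 1.145 atoms per formula unit.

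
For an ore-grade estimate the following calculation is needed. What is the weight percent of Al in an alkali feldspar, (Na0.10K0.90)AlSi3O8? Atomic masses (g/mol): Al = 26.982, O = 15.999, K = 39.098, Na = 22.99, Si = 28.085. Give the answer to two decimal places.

9.75 wt%

Molar mass of (Na0.10K0.90)AlSi3O8: 0.10×22.99 + 0.90×39.098 + 1×26.982 + 3×28.085 + 8×15.999 = 276.716 g/mol.
Mass of Al per formula unit: 1 × 26.982 = 26.982 g.
Weight fraction Al = 26.982 / 276.716 = 0.0975.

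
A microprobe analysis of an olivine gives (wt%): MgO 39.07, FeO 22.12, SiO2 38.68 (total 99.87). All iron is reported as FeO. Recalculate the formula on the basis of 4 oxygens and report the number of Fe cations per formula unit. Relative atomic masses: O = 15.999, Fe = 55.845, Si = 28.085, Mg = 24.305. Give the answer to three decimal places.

39.07 wt% MgO ÷ 40.304 g/mol = 0.96938 mol, giving 0.96938 Mg and 0.96938 O.
22.12 wt% FeO ÷ 71.844 g/mol = 0.30789 mol, giving 0.30789 Fe and 0.30789 O.
38.68 wt% SiO2 ÷ 60.083 g/mol = 0.64378 mol, giving 0.64378 Si and 1.28756 O.
Oxygen sums to 2.56483; scaling by 4/2.56483 = 1.55956 puts the formula on 4 O.
Fe: 0.30789 × 1.55956 = 0.480 atoms per formula unit.

0.480 Fe apfu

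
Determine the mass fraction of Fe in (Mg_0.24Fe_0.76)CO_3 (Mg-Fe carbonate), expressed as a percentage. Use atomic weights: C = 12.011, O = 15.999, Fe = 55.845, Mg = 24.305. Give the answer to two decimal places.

Formula mass = 0.24×24.305 + 0.76×55.845 + 1×12.011 + 3×15.999 = 108.283 g/mol, of which 42.442 g is Fe.
So Fe makes up 42.442/108.283 = 0.3920 of the mass, i.e. 39.20%.

39.20 weight percent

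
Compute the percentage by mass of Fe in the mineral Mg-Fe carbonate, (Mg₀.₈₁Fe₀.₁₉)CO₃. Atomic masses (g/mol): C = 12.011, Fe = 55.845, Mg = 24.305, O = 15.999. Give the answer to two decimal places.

M((Mg₀.₈₁Fe₀.₁₉)CO₃) = 90.306 g/mol.
Fe contributes 0.19 × 55.845 = 10.611 g per mole.
10.611/90.306 = 0.1175 → 11.75%.

11.75 wt%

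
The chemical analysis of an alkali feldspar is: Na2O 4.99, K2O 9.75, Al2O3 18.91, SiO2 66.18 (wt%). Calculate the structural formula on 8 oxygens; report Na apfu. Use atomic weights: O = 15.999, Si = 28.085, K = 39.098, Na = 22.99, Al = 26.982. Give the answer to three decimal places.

Na2O: 4.99/61.979 = 0.08051 mol → 0.16102 mol Na, 0.08051 mol O.
K2O: 9.75/94.195 = 0.10351 mol → 0.20702 mol K, 0.10351 mol O.
Al2O3: 18.91/101.961 = 0.18546 mol → 0.37092 mol Al, 0.55638 mol O.
SiO2: 66.18/60.083 = 1.10148 mol → 1.10148 mol Si, 2.20296 mol O.
Total oxygen = 2.94336 mol. Normalization factor = 8/2.94336 = 2.71798.
Na per 8 O = 0.16102 × 2.71798 = 0.438.

0.438 Na apfu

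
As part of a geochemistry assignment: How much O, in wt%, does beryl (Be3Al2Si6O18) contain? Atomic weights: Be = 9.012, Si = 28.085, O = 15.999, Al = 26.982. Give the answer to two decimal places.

53.58 wt%

Formula mass = 3×9.012 + 2×26.982 + 6×28.085 + 18×15.999 = 537.492 g/mol, of which 287.982 g is O.
So O makes up 287.982/537.492 = 0.5358 of the mass, i.e. 53.58%.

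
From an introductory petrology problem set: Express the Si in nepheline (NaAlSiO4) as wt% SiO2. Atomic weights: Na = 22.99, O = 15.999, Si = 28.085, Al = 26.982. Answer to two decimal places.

Molar mass of NaAlSiO4 = 1·22.99 + 1·26.982 + 1·28.085 + 4·15.999 = 142.053 g/mol.
Each formula unit contains 1 Si, equivalent to 1/1 = 1.0000 mol SiO2.
M(SiO2) = 1×28.085 + 2×15.999 = 60.083 g/mol.
Mass of SiO2 per formula unit = 1.0000 × 60.083 = 60.083 g.
SiO2 wt% = 60.083 / 142.053 × 100 = 42.30%.

42.30 wt%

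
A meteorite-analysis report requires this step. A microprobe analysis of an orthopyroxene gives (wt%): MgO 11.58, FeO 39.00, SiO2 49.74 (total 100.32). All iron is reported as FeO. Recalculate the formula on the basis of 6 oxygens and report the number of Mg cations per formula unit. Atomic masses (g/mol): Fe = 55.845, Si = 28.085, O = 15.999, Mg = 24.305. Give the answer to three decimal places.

0.693 Mg apfu

11.58 wt% MgO ÷ 40.304 g/mol = 0.28732 mol, giving 0.28732 Mg and 0.28732 O.
39.00 wt% FeO ÷ 71.844 g/mol = 0.54284 mol, giving 0.54284 Fe and 0.54284 O.
49.74 wt% SiO2 ÷ 60.083 g/mol = 0.82785 mol, giving 0.82785 Si and 1.65570 O.
Oxygen sums to 2.48586; scaling by 6/2.48586 = 2.41365 puts the formula on 6 O.
Mg: 0.28732 × 2.41365 = 0.693 atoms per formula unit.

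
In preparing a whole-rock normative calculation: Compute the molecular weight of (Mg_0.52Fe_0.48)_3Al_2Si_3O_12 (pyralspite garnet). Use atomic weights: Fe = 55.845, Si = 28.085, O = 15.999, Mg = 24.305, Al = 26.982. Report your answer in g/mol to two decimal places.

M = 1.56×24.305 + 1.44×55.845 + 2×26.982 + 3×28.085 + 12×15.999

448.54 g/mol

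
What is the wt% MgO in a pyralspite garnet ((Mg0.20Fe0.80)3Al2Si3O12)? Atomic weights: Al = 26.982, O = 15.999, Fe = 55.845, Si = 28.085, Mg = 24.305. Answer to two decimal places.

Formula mass = 478.818 g/mol.
0.60 Mg → 0.6000 mol MgO per formula unit; M(MgO) = 40.304, so MgO mass = 24.182 g.
24.182/478.818 × 100 = 5.05 wt%.

5.05 wt%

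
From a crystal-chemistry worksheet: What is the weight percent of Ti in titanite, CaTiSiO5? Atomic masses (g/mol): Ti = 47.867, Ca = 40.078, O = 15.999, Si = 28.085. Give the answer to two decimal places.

24.42 weight percent

Formula mass = 1·40.078 + 1·47.867 + 1·28.085 + 5·15.999 = 196.025 g/mol, of which 47.867 g is Ti.
So Ti makes up 47.867/196.025 = 0.2442 of the mass, i.e. 24.42%.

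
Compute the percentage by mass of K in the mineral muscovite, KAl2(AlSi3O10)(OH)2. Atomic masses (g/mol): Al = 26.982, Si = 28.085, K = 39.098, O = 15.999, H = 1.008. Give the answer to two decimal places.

9.82 weight percent

Formula mass = 1·39.098 + 3·26.982 + 3·28.085 + 12·15.999 + 2·1.008 = 398.303 g/mol, of which 39.098 g is K.
So K makes up 39.098/398.303 = 0.0982 of the mass, i.e. 9.82%.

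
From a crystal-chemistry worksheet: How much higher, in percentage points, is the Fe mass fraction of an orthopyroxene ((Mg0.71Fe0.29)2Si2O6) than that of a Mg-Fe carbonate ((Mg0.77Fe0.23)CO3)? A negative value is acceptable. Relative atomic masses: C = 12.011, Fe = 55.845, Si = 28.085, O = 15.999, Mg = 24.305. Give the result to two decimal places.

M((Mg0.71Fe0.29)2Si2O6) = 219.067 g/mol, so wt% Fe = 32.390/219.067 × 100 = 14.79%.
M((Mg0.77Fe0.23)CO3) = 91.567 g/mol, so wt% Fe = 12.844/91.567 × 100 = 14.03%.
14.79 − 14.03 = 0.76 pp.

0.76 percentage points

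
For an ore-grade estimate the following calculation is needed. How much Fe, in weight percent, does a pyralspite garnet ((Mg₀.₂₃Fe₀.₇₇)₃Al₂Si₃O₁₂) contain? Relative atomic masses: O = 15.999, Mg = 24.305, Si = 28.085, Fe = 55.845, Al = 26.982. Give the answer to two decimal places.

Molar mass of (Mg₀.₂₃Fe₀.₇₇)₃Al₂Si₃O₁₂: 0.69·24.305 + 2.31·55.845 + 2·26.982 + 3·28.085 + 12·15.999 = 475.979 g/mol.
Mass of Fe per formula unit: 2.31 × 55.845 = 129.002 g.
Weight fraction Fe = 129.002 / 475.979 = 0.2710.

27.10 weight percent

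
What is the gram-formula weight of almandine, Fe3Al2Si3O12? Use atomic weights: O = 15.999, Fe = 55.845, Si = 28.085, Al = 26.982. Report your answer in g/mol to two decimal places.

497.74 g/mol

Fe: 3 × 55.845 = 167.5350
Al: 2 × 26.982 = 53.9640
Si: 3 × 28.085 = 84.2550
O: 12 × 15.999 = 191.9880
Summing the contributions gives the formula mass.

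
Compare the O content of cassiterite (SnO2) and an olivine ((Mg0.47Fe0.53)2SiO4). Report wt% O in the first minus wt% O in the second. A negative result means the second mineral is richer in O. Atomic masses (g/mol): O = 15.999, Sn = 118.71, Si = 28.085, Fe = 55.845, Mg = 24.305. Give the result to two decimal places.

-15.52 percentage points

M(SnO2) = 150.708 g/mol, so wt% O = 31.998/150.708 × 100 = 21.23%.
M((Mg0.47Fe0.53)2SiO4) = 174.123 g/mol, so wt% O = 63.996/174.123 × 100 = 36.75%.
21.23 − 36.75 = -15.52 pp.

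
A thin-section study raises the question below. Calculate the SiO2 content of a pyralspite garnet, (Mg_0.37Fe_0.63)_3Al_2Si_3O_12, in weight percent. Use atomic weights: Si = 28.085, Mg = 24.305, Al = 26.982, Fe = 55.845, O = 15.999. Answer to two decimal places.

38.95 wt%

Molar mass of (Mg_0.37Fe_0.63)_3Al_2Si_3O_12 = 1.11·24.305 + 1.89·55.845 + 2·26.982 + 3·28.085 + 12·15.999 = 462.733 g/mol.
Each formula unit contains 3 Si, equivalent to 3/1 = 3.0000 mol SiO2.
M(SiO2) = 1×28.085 + 2×15.999 = 60.083 g/mol.
Mass of SiO2 per formula unit = 3.0000 × 60.083 = 180.249 g.
SiO2 wt% = 180.249 / 462.733 × 100 = 38.95%.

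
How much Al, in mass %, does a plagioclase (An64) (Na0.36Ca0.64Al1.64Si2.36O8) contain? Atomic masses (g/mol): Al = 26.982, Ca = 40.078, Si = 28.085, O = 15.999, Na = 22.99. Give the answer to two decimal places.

16.24 mass %

Formula mass = 0.36×22.99 + 0.64×40.078 + 1.64×26.982 + 2.36×28.085 + 8×15.999 = 272.449 g/mol, of which 44.250 g is Al.
So Al makes up 44.250/272.449 = 0.1624 of the mass, i.e. 16.24%.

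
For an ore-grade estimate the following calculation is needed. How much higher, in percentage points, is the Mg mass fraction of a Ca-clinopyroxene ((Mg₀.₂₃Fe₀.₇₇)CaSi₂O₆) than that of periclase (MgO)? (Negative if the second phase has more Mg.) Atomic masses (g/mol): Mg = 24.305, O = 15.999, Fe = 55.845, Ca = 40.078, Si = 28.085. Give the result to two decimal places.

-57.98 percentage points

First mineral: 5.590 g Mg in 240.833 g formula = 2.32 wt% Mg.
Second mineral: 24.305 g Mg in 40.304 g formula = 60.30 wt% Mg.
2.32% − 60.30% gives a difference of -57.98 percentage points.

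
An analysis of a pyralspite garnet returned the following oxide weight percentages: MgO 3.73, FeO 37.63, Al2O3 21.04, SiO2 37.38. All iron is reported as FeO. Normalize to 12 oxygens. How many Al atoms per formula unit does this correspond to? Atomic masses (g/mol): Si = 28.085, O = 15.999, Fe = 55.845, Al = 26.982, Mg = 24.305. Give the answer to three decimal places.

1.997 Al apfu

MgO: 3.73/40.304 = 0.09255 mol → 0.09255 mol Mg, 0.09255 mol O.
FeO: 37.63/71.844 = 0.52377 mol → 0.52377 mol Fe, 0.52377 mol O.
Al2O3: 21.04/101.961 = 0.20635 mol → 0.41270 mol Al, 0.61905 mol O.
SiO2: 37.38/60.083 = 0.62214 mol → 0.62214 mol Si, 1.24428 mol O.
Total oxygen = 2.47965 mol. Normalization factor = 12/2.47965 = 4.83939.
Al per 12 O = 0.41270 × 4.83939 = 1.997.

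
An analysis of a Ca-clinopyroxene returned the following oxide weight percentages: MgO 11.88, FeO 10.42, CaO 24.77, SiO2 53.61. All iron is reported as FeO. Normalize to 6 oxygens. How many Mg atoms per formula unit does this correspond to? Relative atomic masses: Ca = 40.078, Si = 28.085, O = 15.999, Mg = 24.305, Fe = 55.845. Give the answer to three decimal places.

0.663 Mg apfu

MgO (M=40.304): mol = 0.29476; Mg = 0.29476, O = 0.29476.
FeO (M=71.844): mol = 0.14504; Fe = 0.14504, O = 0.14504.
CaO (M=56.077): mol = 0.44171; Ca = 0.44171, O = 0.44171.
SiO2 (M=60.083): mol = 0.89227; Si = 0.89227, O = 1.78454.
ΣO = 2.66605; factor = 6/ΣO = 2.25052.
Mg apfu = 0.29476 × 2.25052 = 0.663.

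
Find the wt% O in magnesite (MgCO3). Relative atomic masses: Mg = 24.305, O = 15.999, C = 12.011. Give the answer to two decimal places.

56.93 mass %

Molar mass of MgCO3: 1×24.305 + 1×12.011 + 3×15.999 = 84.313 g/mol.
Mass of O per formula unit: 3 × 15.999 = 47.997 g.
Weight fraction O = 47.997 / 84.313 = 0.5693.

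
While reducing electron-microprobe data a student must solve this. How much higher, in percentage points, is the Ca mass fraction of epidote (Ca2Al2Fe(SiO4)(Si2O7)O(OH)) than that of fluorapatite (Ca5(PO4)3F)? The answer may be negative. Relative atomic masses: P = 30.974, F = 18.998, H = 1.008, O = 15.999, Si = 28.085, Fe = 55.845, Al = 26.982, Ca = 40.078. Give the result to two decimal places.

-23.15 percentage points

M(Ca2Al2Fe(SiO4)(Si2O7)O(OH)) = 483.215 g/mol, so wt% Ca = 80.156/483.215 × 100 = 16.59%.
M(Ca5(PO4)3F) = 504.298 g/mol, so wt% Ca = 200.390/504.298 × 100 = 39.74%.
16.59 − 39.74 = -23.15 pp.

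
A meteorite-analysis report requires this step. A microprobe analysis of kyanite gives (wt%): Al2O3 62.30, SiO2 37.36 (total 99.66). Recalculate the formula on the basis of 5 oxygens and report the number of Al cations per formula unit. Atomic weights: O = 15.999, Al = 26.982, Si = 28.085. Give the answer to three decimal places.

1.986 Al apfu

62.30 wt% Al2O3 ÷ 101.961 g/mol = 0.61102 mol, giving 1.22204 Al and 1.83306 O.
37.36 wt% SiO2 ÷ 60.083 g/mol = 0.62181 mol, giving 0.62181 Si and 1.24362 O.
Oxygen sums to 3.07668; scaling by 5/3.07668 = 1.62513 puts the formula on 5 O.
Al: 1.22204 × 1.62513 = 1.986 atoms per formula unit.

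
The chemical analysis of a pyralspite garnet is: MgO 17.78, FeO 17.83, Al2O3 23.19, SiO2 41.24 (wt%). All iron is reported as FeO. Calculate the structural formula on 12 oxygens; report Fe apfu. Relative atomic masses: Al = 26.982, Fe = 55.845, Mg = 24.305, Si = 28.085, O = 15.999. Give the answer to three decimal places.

1.085 Fe apfu

17.78 wt% MgO ÷ 40.304 g/mol = 0.44115 mol, giving 0.44115 Mg and 0.44115 O.
17.83 wt% FeO ÷ 71.844 g/mol = 0.24818 mol, giving 0.24818 Fe and 0.24818 O.
23.19 wt% Al2O3 ÷ 101.961 g/mol = 0.22744 mol, giving 0.45488 Al and 0.68232 O.
41.24 wt% SiO2 ÷ 60.083 g/mol = 0.68638 mol, giving 0.68638 Si and 1.37276 O.
Oxygen sums to 2.74441; scaling by 12/2.74441 = 4.37252 puts the formula on 12 O.
Fe: 0.24818 × 4.37252 = 1.085 atoms per formula unit.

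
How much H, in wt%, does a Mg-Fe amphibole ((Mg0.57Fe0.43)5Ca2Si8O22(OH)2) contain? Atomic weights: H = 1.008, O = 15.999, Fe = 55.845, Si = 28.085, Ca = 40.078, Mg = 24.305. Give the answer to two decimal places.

M((Mg0.57Fe0.43)5Ca2Si8O22(OH)2) = 880.164 g/mol.
H contributes 2 × 1.008 = 2.016 g per mole.
2.016/880.164 = 0.0023 → 0.23%.

0.23 wt%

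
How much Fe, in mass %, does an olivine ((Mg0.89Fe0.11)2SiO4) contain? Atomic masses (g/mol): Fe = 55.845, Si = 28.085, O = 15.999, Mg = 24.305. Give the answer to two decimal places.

8.32 mass %

Formula mass = 1.78*24.305 + 0.22*55.845 + 1*28.085 + 4*15.999 = 147.630 g/mol, of which 12.286 g is Fe.
So Fe makes up 12.286/147.630 = 0.0832 of the mass, i.e. 8.32%.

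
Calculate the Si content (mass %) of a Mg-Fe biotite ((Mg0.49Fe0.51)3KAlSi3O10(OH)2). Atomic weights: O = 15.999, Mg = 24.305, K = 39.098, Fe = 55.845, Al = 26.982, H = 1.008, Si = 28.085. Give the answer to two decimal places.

Molar mass of (Mg0.49Fe0.51)3KAlSi3O10(OH)2: 1.47×24.305 + 1.53×55.845 + 1×39.098 + 1×26.982 + 3×28.085 + 12×15.999 + 2×1.008 = 465.510 g/mol.
Mass of Si per formula unit: 3 × 28.085 = 84.255 g.
Weight fraction Si = 84.255 / 465.510 = 0.1810.

18.10 mass %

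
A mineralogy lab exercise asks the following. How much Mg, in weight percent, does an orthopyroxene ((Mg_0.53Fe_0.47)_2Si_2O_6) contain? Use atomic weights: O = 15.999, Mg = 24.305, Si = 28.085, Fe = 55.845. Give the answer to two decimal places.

11.18 weight percent

Molar mass of (Mg_0.53Fe_0.47)_2Si_2O_6: 1.06·24.305 + 0.94·55.845 + 2·28.085 + 6·15.999 = 230.422 g/mol.
Mass of Mg per formula unit: 1.06 × 24.305 = 25.763 g.
Weight fraction Mg = 25.763 / 230.422 = 0.1118.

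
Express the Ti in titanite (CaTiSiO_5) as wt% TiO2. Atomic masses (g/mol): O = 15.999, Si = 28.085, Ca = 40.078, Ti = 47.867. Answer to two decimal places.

M(CaTiSiO_5) = 196.025 g/mol; M(TiO2) = 79.865 g/mol.
Moles TiO2 per formula unit = 1 Ti ÷ 1 = 1.0000.
TiO2 fraction = (1.0000 × 79.865) / 196.025 = 79.865/196.025 = 0.4074.

40.74 wt%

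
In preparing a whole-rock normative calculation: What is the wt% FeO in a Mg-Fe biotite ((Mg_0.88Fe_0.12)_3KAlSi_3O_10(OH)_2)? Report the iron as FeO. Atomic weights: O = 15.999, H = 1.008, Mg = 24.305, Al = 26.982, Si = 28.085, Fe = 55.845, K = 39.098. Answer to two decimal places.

Molar mass of (Mg_0.88Fe_0.12)_3KAlSi_3O_10(OH)_2 = 2.64*24.305 + 0.36*55.845 + 1*39.098 + 1*26.982 + 3*28.085 + 12*15.999 + 2*1.008 = 428.608 g/mol.
Each formula unit contains 0.36 Fe, equivalent to 0.36/1 = 0.3600 mol FeO.
M(FeO) = 1×55.845 + 1×15.999 = 71.844 g/mol.
Mass of FeO per formula unit = 0.3600 × 71.844 = 25.864 g.
FeO wt% = 25.864 / 428.608 × 100 = 6.03%.

6.03 wt%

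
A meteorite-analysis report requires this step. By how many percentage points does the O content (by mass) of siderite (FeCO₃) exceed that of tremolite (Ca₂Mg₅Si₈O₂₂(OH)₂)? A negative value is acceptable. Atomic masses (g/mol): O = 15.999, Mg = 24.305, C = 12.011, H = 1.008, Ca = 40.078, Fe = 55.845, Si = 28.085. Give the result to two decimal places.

-5.84 percentage points

M(FeCO₃) = 115.853 g/mol, so wt% O = 47.997/115.853 × 100 = 41.43%.
M(Ca₂Mg₅Si₈O₂₂(OH)₂) = 812.353 g/mol, so wt% O = 383.976/812.353 × 100 = 47.27%.
41.43 − 47.27 = -5.84 pp.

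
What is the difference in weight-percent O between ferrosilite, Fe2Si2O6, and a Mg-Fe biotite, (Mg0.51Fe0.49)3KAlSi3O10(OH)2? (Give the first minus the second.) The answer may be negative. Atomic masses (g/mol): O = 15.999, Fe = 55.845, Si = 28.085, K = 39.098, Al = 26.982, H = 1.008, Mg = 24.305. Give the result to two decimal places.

First mineral: 95.994 g O in 263.854 g formula = 36.38 wt% O.
Second mineral: 191.988 g O in 463.618 g formula = 41.41 wt% O.
36.38% − 41.41% gives a difference of -5.03 percentage points.

-5.03 percentage points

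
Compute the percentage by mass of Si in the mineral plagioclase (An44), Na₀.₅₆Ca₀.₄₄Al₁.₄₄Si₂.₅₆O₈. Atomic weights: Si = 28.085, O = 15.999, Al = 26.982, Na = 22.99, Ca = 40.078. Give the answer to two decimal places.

M(Na₀.₅₆Ca₀.₄₄Al₁.₄₄Si₂.₅₆O₈) = 269.252 g/mol.
Si contributes 2.56 × 28.085 = 71.898 g per mole.
71.898/269.252 = 0.2670 → 26.70%.

26.70 wt%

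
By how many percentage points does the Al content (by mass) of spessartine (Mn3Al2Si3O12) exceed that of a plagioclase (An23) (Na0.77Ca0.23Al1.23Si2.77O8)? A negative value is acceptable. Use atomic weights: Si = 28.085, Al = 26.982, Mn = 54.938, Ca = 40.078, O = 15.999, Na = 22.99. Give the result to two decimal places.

-1.58 percentage points

Al in Mn3Al2Si3O12: molar mass 495.021 g/mol; 2×26.982 = 53.964 g → 10.90 wt%.
Al in Na0.77Ca0.23Al1.23Si2.77O8: molar mass 265.896 g/mol; 1.23×26.982 = 33.188 g → 12.48 wt%.
Difference = 10.90 − 12.48 = -1.58 percentage points.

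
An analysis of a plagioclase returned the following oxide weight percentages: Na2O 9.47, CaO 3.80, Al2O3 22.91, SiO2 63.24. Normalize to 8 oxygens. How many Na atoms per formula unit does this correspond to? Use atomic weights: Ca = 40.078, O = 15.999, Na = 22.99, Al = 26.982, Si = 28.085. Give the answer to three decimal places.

Na2O (M=61.979): mol = 0.15279; Na = 0.30558, O = 0.15279.
CaO (M=56.077): mol = 0.06776; Ca = 0.06776, O = 0.06776.
Al2O3 (M=101.961): mol = 0.22469; Al = 0.44938, O = 0.67407.
SiO2 (M=60.083): mol = 1.05254; Si = 1.05254, O = 2.10508.
ΣO = 2.99970; factor = 8/ΣO = 2.66693.
Na apfu = 0.30558 × 2.66693 = 0.815.

0.815 Na apfu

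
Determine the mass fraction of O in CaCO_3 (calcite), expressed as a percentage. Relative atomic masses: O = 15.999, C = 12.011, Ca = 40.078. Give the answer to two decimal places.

47.96 wt%

M(CaCO_3) = 100.086 g/mol.
O contributes 3 × 15.999 = 47.997 g per mole.
47.997/100.086 = 0.4796 → 47.96%.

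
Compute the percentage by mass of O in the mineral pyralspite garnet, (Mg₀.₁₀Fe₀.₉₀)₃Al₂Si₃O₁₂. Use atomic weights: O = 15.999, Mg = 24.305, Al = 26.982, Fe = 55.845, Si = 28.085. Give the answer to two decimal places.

Formula mass = 0.30*24.305 + 2.70*55.845 + 2*26.982 + 3*28.085 + 12*15.999 = 488.280 g/mol, of which 191.988 g is O.
So O makes up 191.988/488.280 = 0.3932 of the mass, i.e. 39.32%.

39.32 mass %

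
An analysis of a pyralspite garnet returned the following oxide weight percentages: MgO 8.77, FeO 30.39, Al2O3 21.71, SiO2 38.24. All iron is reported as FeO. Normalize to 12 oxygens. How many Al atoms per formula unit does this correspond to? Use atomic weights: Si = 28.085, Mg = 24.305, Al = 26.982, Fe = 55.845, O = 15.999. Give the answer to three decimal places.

MgO (M=40.304): mol = 0.21760; Mg = 0.21760, O = 0.21760.
FeO (M=71.844): mol = 0.42300; Fe = 0.42300, O = 0.42300.
Al2O3 (M=101.961): mol = 0.21292; Al = 0.42584, O = 0.63876.
SiO2 (M=60.083): mol = 0.63645; Si = 0.63645, O = 1.27290.
ΣO = 2.55226; factor = 12/ΣO = 4.70172.
Al apfu = 0.42584 × 4.70172 = 2.002.

2.002 Al apfu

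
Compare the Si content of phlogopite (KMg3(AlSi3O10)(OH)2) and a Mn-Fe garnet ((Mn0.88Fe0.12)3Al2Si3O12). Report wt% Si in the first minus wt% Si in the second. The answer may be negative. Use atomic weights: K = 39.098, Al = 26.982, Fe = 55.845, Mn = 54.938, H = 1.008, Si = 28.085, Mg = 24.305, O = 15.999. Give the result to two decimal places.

3.18 percentage points

First mineral: 84.255 g Si in 417.254 g formula = 20.19 wt% Si.
Second mineral: 84.255 g Si in 495.348 g formula = 17.01 wt% Si.
20.19% − 17.01% gives a difference of 3.18 percentage points.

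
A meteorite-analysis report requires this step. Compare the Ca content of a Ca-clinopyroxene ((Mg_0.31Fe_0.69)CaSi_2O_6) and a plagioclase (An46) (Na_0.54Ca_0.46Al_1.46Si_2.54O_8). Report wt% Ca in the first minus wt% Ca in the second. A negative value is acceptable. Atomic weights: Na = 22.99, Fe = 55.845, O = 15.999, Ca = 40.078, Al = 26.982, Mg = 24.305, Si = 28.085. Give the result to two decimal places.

M((Mg_0.31Fe_0.69)CaSi_2O_6) = 238.310 g/mol, so wt% Ca = 40.078/238.310 × 100 = 16.82%.
M(Na_0.54Ca_0.46Al_1.46Si_2.54O_8) = 269.572 g/mol, so wt% Ca = 18.436/269.572 × 100 = 6.84%.
16.82 − 6.84 = 9.98 pp.

9.98 percentage points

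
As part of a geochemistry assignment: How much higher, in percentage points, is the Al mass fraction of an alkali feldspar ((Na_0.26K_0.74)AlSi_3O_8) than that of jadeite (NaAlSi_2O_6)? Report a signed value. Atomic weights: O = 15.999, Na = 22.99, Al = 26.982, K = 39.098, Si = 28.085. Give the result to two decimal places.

-3.51 percentage points

Al in (Na_0.26K_0.74)AlSi_3O_8: molar mass 274.139 g/mol; 1×26.982 = 26.982 g → 9.84 wt%.
Al in NaAlSi_2O_6: molar mass 202.136 g/mol; 1×26.982 = 26.982 g → 13.35 wt%.
Difference = 9.84 − 13.35 = -3.51 percentage points.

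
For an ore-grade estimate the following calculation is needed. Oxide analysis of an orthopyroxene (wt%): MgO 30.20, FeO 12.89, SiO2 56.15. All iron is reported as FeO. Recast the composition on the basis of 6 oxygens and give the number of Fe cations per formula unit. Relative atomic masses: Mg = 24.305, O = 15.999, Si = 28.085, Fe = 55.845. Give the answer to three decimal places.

0.385 Fe apfu

MgO (M=40.304): mol = 0.74931; Mg = 0.74931, O = 0.74931.
FeO (M=71.844): mol = 0.17942; Fe = 0.17942, O = 0.17942.
SiO2 (M=60.083): mol = 0.93454; Si = 0.93454, O = 1.86908.
ΣO = 2.79781; factor = 6/ΣO = 2.14453.
Fe apfu = 0.17942 × 2.14453 = 0.385.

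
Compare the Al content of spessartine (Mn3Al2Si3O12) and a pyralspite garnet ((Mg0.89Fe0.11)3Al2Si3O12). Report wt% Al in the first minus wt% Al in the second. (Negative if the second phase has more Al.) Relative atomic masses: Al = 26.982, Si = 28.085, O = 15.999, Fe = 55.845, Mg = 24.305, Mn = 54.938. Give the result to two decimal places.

M(Mn3Al2Si3O12) = 495.021 g/mol, so wt% Al = 53.964/495.021 × 100 = 10.90%.
M((Mg0.89Fe0.11)3Al2Si3O12) = 413.530 g/mol, so wt% Al = 53.964/413.530 × 100 = 13.05%.
10.90 − 13.05 = -2.15 pp.

-2.15 percentage points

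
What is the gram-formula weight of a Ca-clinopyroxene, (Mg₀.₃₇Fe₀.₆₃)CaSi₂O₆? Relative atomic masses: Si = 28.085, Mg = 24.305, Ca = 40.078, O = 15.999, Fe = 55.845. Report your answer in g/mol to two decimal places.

M = 0.37·24.305 + 0.63·55.845 + 1·40.078 + 2·28.085 + 6·15.999

236.42 g/mol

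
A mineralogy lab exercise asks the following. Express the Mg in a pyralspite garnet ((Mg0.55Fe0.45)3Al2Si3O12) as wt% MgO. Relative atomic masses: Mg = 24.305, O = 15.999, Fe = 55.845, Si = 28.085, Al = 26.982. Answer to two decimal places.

Formula mass = 445.701 g/mol.
1.65 Mg → 1.6500 mol MgO per formula unit; M(MgO) = 40.304, so MgO mass = 66.502 g.
66.502/445.701 × 100 = 14.92 wt%.

14.92 wt%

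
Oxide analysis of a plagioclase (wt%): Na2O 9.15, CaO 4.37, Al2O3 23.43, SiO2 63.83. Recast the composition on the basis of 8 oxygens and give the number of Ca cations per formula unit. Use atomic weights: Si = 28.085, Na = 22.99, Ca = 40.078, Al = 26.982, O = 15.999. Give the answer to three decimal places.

0.205 Ca apfu

Na2O: 9.15/61.979 = 0.14763 mol → 0.29526 mol Na, 0.14763 mol O.
CaO: 4.37/56.077 = 0.07793 mol → 0.07793 mol Ca, 0.07793 mol O.
Al2O3: 23.43/101.961 = 0.22979 mol → 0.45958 mol Al, 0.68937 mol O.
SiO2: 63.83/60.083 = 1.06236 mol → 1.06236 mol Si, 2.12472 mol O.
Total oxygen = 3.03965 mol. Normalization factor = 8/3.03965 = 2.63188.
Ca per 8 O = 0.07793 × 2.63188 = 0.205.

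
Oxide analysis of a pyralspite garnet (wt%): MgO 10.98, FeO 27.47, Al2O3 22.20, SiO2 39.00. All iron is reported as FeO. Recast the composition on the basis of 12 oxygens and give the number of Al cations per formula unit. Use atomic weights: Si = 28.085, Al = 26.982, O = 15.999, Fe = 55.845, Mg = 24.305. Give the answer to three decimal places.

2.005 Al apfu

MgO: 10.98/40.304 = 0.27243 mol → 0.27243 mol Mg, 0.27243 mol O.
FeO: 27.47/71.844 = 0.38236 mol → 0.38236 mol Fe, 0.38236 mol O.
Al2O3: 22.20/101.961 = 0.21773 mol → 0.43546 mol Al, 0.65319 mol O.
SiO2: 39.00/60.083 = 0.64910 mol → 0.64910 mol Si, 1.29820 mol O.
Total oxygen = 2.60618 mol. Normalization factor = 12/2.60618 = 4.60444.
Al per 12 O = 0.43546 × 4.60444 = 2.005.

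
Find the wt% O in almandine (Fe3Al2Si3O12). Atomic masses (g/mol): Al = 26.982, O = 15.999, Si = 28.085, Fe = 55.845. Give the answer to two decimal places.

Formula mass = 3·55.845 + 2·26.982 + 3·28.085 + 12·15.999 = 497.742 g/mol, of which 191.988 g is O.
So O makes up 191.988/497.742 = 0.3857 of the mass, i.e. 38.57%.

38.57 wt%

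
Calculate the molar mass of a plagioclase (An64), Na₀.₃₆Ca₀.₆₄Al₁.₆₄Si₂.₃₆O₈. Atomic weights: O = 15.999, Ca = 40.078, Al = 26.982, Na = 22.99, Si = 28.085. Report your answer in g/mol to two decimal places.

The formula mass is the sum 0.36(22.99) + 0.64(40.078) + 1.64(26.982) + 2.36(28.085) + 8(15.999).

272.45 g/mol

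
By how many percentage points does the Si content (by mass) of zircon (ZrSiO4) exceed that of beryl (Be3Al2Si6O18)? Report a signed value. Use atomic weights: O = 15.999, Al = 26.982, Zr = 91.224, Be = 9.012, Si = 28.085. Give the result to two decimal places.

-16.03 percentage points

M(ZrSiO4) = 183.305 g/mol, so wt% Si = 28.085/183.305 × 100 = 15.32%.
M(Be3Al2Si6O18) = 537.492 g/mol, so wt% Si = 168.510/537.492 × 100 = 31.35%.
15.32 − 31.35 = -16.03 pp.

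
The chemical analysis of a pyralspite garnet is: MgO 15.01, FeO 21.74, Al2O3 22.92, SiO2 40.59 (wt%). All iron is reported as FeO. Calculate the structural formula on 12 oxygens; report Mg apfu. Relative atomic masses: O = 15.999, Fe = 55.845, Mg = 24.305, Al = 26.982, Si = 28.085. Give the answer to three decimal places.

15.01 wt% MgO ÷ 40.304 g/mol = 0.37242 mol, giving 0.37242 Mg and 0.37242 O.
21.74 wt% FeO ÷ 71.844 g/mol = 0.30260 mol, giving 0.30260 Fe and 0.30260 O.
22.92 wt% Al2O3 ÷ 101.961 g/mol = 0.22479 mol, giving 0.44958 Al and 0.67437 O.
40.59 wt% SiO2 ÷ 60.083 g/mol = 0.67557 mol, giving 0.67557 Si and 1.35114 O.
Oxygen sums to 2.70053; scaling by 12/2.70053 = 4.44357 puts the formula on 12 O.
Mg: 0.37242 × 4.44357 = 1.655 atoms per formula unit.

1.655 Mg apfu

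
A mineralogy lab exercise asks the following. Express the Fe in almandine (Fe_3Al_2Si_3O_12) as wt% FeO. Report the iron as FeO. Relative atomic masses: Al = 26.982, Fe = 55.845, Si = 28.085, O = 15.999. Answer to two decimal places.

M(Fe_3Al_2Si_3O_12) = 497.742 g/mol; M(FeO) = 71.844 g/mol.
Moles FeO per formula unit = 3 Fe ÷ 1 = 3.0000.
FeO fraction = (3.0000 × 71.844) / 497.742 = 215.532/497.742 = 0.4330.

43.30 wt%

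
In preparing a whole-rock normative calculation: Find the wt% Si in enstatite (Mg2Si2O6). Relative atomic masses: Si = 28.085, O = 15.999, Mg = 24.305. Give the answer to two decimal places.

Formula mass = 2×24.305 + 2×28.085 + 6×15.999 = 200.774 g/mol, of which 56.170 g is Si.
So Si makes up 56.170/200.774 = 0.2798 of the mass, i.e. 27.98%.

27.98 weight percent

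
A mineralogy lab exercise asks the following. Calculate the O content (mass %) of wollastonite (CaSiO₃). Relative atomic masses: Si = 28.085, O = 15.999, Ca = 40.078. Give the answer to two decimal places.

41.32 mass %

Molar mass of CaSiO₃: 1×40.078 + 1×28.085 + 3×15.999 = 116.160 g/mol.
Mass of O per formula unit: 3 × 15.999 = 47.997 g.
Weight fraction O = 47.997 / 116.160 = 0.4132.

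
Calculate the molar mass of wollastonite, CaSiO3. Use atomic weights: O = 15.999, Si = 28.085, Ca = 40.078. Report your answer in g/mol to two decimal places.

The formula mass is the sum 1×40.078 + 1×28.085 + 3×15.999.

116.16 g/mol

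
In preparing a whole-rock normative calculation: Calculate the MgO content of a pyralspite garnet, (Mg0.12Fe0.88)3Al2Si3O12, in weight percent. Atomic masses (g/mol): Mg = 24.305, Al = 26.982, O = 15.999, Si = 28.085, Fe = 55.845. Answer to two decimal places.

M((Mg0.12Fe0.88)3Al2Si3O12) = 486.388 g/mol; M(MgO) = 40.304 g/mol.
Moles MgO per formula unit = 0.36 Mg ÷ 1 = 0.3600.
MgO fraction = (0.3600 × 40.304) / 486.388 = 14.509/486.388 = 0.0298.

2.98 wt%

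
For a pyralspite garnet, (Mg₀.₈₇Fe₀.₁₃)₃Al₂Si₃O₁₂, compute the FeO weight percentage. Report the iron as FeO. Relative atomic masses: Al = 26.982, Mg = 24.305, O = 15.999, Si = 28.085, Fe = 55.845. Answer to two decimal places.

6.74 wt%

Molar mass of (Mg₀.₈₇Fe₀.₁₃)₃Al₂Si₃O₁₂ = 2.61·24.305 + 0.39·55.845 + 2·26.982 + 3·28.085 + 12·15.999 = 415.423 g/mol.
Each formula unit contains 0.39 Fe, equivalent to 0.39/1 = 0.3900 mol FeO.
M(FeO) = 1×55.845 + 1×15.999 = 71.844 g/mol.
Mass of FeO per formula unit = 0.3900 × 71.844 = 28.019 g.
FeO wt% = 28.019 / 415.423 × 100 = 6.74%.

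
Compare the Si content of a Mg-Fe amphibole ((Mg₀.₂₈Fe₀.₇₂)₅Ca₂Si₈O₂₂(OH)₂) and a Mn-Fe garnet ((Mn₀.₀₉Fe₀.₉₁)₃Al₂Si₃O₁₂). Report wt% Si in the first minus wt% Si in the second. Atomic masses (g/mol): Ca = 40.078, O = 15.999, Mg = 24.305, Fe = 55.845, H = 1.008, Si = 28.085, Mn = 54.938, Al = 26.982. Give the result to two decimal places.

7.33 percentage points

First mineral: 224.680 g Si in 925.897 g formula = 24.27 wt% Si.
Second mineral: 84.255 g Si in 497.497 g formula = 16.94 wt% Si.
24.27% − 16.94% gives a difference of 7.33 percentage points.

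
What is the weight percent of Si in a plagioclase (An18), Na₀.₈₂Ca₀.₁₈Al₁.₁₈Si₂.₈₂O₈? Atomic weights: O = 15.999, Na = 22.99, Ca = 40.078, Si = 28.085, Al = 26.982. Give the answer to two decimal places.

29.88 wt%

Molar mass of Na₀.₈₂Ca₀.₁₈Al₁.₁₈Si₂.₈₂O₈: 0.82*22.99 + 0.18*40.078 + 1.18*26.982 + 2.82*28.085 + 8*15.999 = 265.096 g/mol.
Mass of Si per formula unit: 2.82 × 28.085 = 79.200 g.
Weight fraction Si = 79.200 / 265.096 = 0.2988.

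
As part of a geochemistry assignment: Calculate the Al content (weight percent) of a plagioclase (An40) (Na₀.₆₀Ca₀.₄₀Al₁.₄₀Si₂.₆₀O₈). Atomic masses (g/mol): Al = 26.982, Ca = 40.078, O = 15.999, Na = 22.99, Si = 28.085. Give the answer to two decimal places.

14.06 weight percent

Molar mass of Na₀.₆₀Ca₀.₄₀Al₁.₄₀Si₂.₆₀O₈: 0.60·22.99 + 0.40·40.078 + 1.40·26.982 + 2.60·28.085 + 8·15.999 = 268.613 g/mol.
Mass of Al per formula unit: 1.40 × 26.982 = 37.775 g.
Weight fraction Al = 37.775 / 268.613 = 0.1406.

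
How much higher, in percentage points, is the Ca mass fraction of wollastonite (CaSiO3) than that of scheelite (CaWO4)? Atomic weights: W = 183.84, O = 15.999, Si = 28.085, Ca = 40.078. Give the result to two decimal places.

M(CaSiO3) = 116.160 g/mol, so wt% Ca = 40.078/116.160 × 100 = 34.50%.
M(CaWO4) = 287.914 g/mol, so wt% Ca = 40.078/287.914 × 100 = 13.92%.
34.50 − 13.92 = 20.58 pp.

20.58 percentage points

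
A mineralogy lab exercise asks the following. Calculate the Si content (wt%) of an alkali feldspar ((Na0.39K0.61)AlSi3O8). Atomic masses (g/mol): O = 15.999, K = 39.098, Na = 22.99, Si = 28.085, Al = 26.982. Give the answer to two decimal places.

Formula mass = 0.39·22.99 + 0.61·39.098 + 1·26.982 + 3·28.085 + 8·15.999 = 272.045 g/mol, of which 84.255 g is Si.
So Si makes up 84.255/272.045 = 0.3097 of the mass, i.e. 30.97%.

30.97 wt%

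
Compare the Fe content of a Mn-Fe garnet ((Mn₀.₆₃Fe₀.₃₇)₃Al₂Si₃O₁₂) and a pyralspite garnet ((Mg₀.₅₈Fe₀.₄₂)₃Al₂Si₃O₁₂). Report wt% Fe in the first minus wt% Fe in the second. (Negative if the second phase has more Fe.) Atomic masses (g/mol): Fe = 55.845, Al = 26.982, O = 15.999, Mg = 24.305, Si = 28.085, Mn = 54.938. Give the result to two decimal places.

-3.39 percentage points

M((Mn₀.₆₃Fe₀.₃₇)₃Al₂Si₃O₁₂) = 496.028 g/mol, so wt% Fe = 61.988/496.028 × 100 = 12.50%.
M((Mg₀.₅₈Fe₀.₄₂)₃Al₂Si₃O₁₂) = 442.862 g/mol, so wt% Fe = 70.365/442.862 × 100 = 15.89%.
12.50 − 15.89 = -3.39 pp.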